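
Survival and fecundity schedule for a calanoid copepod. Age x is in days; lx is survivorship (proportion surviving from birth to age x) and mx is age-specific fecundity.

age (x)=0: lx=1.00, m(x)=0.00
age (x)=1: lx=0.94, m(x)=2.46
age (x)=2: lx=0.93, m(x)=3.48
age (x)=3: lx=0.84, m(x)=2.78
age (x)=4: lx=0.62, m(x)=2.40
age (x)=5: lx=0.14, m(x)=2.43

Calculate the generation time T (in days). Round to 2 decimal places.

2.41

lx·mx: 0, 2.3124, 3.2364, 2.3352, 1.488, 0.3402 → R0 = 9.7122
x·lx·mx: 0, 2.3124, 6.4728, 7.0056, 5.952, 1.701 → Σ = 23.4438
T = 23.4438 / 9.7122 = 2.413851… → 2.41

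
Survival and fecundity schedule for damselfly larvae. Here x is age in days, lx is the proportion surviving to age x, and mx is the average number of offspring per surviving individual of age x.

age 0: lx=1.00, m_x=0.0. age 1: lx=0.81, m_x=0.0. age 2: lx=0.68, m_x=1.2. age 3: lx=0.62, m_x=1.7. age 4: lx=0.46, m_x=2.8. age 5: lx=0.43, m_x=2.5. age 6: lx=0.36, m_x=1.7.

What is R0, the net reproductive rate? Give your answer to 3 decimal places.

lx·mx by age: 0, 0, 0.816, 1.054, 1.288, 1.075, 0.612
R0 = Σ lx·mx = 4.845 → 4.845

4.845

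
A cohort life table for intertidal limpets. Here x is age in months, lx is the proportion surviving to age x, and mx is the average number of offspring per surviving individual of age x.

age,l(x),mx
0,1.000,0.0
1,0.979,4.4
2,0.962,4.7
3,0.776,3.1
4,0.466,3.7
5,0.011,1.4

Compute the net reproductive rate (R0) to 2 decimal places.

12.97

lx·mx by age: 0, 4.3076, 4.5214, 2.4056, 1.7242, 0.0154
R0 = Σ lx·mx = 12.9742 → 12.97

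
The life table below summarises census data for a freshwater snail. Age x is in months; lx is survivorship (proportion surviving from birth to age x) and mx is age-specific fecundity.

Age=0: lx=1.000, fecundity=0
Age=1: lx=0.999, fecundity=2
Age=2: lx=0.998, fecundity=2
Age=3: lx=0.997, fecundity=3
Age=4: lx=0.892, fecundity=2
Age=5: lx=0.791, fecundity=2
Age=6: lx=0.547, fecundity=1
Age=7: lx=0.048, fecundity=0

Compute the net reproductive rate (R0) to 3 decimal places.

10.898

lx·mx by age: 0, 1.998, 1.996, 2.991, 1.784, 1.582, 0.547, 0
R0 = Σ lx·mx = 10.898 → 10.898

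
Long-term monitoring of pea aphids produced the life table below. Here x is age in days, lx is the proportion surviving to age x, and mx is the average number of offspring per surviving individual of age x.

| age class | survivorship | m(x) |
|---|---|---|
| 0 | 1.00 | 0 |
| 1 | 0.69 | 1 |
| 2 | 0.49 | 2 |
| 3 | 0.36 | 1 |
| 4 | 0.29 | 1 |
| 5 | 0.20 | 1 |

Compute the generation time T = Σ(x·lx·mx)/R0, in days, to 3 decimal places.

lx·mx: 0, 0.69, 0.98, 0.36, 0.29, 0.2 → R0 = 2.52
x·lx·mx: 0, 0.69, 1.96, 1.08, 1.16, 1 → Σ = 5.89
T = 5.89 / 2.52 = 2.337302… → 2.337

2.337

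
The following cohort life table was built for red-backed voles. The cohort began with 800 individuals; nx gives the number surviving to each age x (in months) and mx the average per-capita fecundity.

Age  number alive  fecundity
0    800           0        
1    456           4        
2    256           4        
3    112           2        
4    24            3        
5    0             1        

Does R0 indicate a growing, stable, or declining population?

growing

lx = nx/n0 = nx/800: 1, 0.57, 0.32, 0.14, 0.03, 0
R0 = Σ lx·mx = 0 + 2.28 + 1.28 + 0.28 + 0.09 + 0 = 3.93
R0 > 1, so the population is growing.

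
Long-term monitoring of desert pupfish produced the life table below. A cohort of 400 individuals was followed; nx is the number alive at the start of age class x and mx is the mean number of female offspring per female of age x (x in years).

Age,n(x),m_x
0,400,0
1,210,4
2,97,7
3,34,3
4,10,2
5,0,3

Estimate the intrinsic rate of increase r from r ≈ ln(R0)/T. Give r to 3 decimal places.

0.896

lx = nx/n0 = nx/400: 1, 0.525, 0.2425, 0.085, 0.025, 0
R0 = Σ lx·mx = 0 + 2.1 + 1.6975 + 0.255 + 0.05 + 0 = 4.1025
Σ x·lx·mx = 6.46; T = 6.46/4.1025 = 1.57465…
r ≈ ln(R0)/T = ln(4.1025)/1.57465… = 0.89645… → 0.896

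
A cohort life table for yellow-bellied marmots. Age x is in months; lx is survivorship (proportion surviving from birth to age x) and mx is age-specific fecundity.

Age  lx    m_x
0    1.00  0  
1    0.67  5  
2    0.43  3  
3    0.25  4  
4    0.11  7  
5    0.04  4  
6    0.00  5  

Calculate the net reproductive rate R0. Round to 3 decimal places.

6.570

lx·mx by age: 0, 3.35, 1.29, 1, 0.77, 0.16, 0
R0 = Σ lx·mx = 6.57 → 6.570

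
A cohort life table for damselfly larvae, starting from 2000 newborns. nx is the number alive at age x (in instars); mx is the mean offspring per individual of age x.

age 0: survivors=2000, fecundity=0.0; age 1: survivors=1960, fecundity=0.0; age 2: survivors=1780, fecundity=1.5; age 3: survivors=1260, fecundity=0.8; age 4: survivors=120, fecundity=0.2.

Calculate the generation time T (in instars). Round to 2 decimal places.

2.29

lx = nx/n0 = nx/2000: 1, 0.98, 0.89, 0.63, 0.06
lx·mx: 0, 0, 1.335, 0.504, 0.012 → R0 = 1.851
x·lx·mx: 0, 0, 2.67, 1.512, 0.048 → Σ = 4.23
T = 4.23 / 1.851 = 2.285251… → 2.29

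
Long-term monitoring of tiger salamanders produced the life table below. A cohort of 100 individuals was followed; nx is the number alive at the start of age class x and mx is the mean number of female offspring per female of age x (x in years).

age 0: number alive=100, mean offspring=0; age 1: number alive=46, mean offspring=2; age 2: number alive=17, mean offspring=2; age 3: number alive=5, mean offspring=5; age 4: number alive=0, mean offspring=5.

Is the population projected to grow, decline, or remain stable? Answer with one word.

lx = nx/n0 = nx/100: 1, 0.46, 0.17, 0.05, 0
R0 = Σ lx·mx = 0 + 0.92 + 0.34 + 0.25 + 0 = 1.51
R0 > 1, so the population is growing.

growing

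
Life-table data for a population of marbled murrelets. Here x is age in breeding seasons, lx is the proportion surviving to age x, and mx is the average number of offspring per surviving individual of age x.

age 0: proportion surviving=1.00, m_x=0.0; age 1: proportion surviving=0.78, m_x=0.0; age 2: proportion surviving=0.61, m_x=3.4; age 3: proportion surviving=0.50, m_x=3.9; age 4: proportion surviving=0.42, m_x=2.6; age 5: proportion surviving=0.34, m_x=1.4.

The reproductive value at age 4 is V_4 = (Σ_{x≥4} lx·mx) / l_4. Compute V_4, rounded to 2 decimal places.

3.73

lx·mx for x ≥ 4: 1.092, 0.476 → sum = 1.568
V_4 = 1.568 / l_4 = 1.568 / 0.42 = 3.733333… → 3.73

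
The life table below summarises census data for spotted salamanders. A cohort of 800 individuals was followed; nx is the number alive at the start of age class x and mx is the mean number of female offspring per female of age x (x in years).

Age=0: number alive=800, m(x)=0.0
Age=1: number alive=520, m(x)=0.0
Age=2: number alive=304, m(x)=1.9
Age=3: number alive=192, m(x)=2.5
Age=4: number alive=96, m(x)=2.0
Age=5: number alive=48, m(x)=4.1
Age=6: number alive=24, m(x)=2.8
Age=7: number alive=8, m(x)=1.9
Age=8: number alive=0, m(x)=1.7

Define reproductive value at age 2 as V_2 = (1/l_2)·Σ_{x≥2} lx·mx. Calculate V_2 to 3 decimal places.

lx = nx/n0 = nx/800: 1, 0.65, 0.38, 0.24, 0.12, 0.06, 0.03, 0.01, 0
lx·mx for x ≥ 2: 0.722, 0.6, 0.24, 0.246, 0.084, 0.019, 0 → sum = 1.911
V_2 = 1.911 / l_2 = 1.911 / 0.38 = 5.028947… → 5.029

5.029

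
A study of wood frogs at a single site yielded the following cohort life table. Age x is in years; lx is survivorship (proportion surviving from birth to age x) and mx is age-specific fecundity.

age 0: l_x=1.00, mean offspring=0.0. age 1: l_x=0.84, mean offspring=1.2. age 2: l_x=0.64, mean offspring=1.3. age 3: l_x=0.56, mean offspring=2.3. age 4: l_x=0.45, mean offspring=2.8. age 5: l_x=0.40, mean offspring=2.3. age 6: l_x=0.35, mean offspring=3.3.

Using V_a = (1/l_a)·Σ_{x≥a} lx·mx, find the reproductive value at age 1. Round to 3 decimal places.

lx·mx for x ≥ 1: 1.008, 0.832, 1.288, 1.26, 0.92, 1.155 → sum = 6.463
V_1 = 6.463 / l_1 = 6.463 / 0.84 = 7.694048… → 7.694

7.694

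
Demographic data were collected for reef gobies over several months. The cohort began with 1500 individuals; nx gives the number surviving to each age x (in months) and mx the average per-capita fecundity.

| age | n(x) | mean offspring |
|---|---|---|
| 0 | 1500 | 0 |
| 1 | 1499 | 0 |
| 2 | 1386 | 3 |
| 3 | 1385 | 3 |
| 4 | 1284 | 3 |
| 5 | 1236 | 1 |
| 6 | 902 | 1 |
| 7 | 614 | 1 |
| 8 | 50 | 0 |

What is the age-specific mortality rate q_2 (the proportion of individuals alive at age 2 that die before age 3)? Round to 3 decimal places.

0.001

lx = nx/n0 = nx/1500: 1, 0.99933…, 0.924, 0.92333…, 0.856, 0.824, 0.60133…, 0.40933…, 0.03333…
q_2 = (l_2 − l_3) / l_2 = (0.924 − 0.923333…) / 0.924
     = 0.000667… / 0.924 = 0.000722… → 0.001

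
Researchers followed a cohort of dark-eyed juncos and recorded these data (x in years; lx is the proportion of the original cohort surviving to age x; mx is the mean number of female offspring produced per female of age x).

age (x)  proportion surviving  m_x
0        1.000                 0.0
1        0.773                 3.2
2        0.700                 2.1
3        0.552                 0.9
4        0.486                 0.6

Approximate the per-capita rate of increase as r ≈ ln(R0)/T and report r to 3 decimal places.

0.911

R0 = Σ lx·mx = 0 + 2.4736 + 1.47 + 0.4968 + 0.2916 = 4.732
Σ x·lx·mx = 8.0704; T = 8.0704/4.732 = 1.70549…
r ≈ ln(R0)/T = ln(4.732)/1.70549… = 0.91138… → 0.911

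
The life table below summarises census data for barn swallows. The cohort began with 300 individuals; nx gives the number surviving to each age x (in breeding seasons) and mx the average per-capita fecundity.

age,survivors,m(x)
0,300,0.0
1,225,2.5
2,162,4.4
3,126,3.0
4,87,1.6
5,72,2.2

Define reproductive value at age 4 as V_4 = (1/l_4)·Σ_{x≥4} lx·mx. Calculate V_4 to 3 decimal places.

3.421

lx = nx/n0 = nx/300: 1, 0.75, 0.54, 0.42, 0.29, 0.24
lx·mx for x ≥ 4: 0.464, 0.528 → sum = 0.992
V_4 = 0.992 / l_4 = 0.992 / 0.29 = 3.42069… → 3.421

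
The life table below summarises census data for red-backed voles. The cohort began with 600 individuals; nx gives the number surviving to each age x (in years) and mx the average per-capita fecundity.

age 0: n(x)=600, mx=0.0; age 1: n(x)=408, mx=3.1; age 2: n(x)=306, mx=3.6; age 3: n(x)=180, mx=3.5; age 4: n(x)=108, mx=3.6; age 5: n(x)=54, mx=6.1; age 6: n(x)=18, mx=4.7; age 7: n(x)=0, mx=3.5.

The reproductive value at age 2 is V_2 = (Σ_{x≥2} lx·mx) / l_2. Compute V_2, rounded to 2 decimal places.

lx = nx/n0 = nx/600: 1, 0.68, 0.51, 0.3, 0.18, 0.09, 0.03, 0
lx·mx for x ≥ 2: 1.836, 1.05, 0.648, 0.549, 0.141, 0 → sum = 4.224
V_2 = 4.224 / l_2 = 4.224 / 0.51 = 8.282353… → 8.28

8.28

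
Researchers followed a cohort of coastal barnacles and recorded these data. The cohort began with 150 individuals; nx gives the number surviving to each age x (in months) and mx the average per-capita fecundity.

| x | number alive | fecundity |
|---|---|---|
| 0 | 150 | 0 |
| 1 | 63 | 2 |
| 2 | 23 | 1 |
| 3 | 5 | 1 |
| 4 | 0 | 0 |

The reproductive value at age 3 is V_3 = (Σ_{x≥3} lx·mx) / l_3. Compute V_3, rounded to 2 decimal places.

lx = nx/n0 = nx/150: 1, 0.42, 0.15333…, 0.03333…, 0
lx·mx for x ≥ 3: 0.033333…, 0 → sum = 0.033333…
V_3 = 0.033333… / l_3 = 0.033333… / 0.033333… = 1 → 1.00

1.00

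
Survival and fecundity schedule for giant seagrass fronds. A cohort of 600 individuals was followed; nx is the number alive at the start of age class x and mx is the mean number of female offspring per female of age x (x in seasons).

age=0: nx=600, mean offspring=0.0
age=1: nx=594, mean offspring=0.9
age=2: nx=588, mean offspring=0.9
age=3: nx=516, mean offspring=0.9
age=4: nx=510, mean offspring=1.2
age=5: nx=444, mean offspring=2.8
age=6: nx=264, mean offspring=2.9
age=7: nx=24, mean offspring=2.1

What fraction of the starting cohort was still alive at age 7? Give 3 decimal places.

l_7 = n_7/n_0 = 24/600 = 0.04 → 0.040

0.040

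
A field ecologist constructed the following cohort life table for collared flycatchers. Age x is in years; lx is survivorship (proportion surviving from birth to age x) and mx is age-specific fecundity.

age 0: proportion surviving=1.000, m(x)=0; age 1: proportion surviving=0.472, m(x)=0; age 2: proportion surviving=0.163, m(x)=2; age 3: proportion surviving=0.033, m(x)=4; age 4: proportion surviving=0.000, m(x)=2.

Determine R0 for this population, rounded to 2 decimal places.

0.46

lx·mx by age: 0, 0, 0.326, 0.132, 0
R0 = Σ lx·mx = 0.458 → 0.46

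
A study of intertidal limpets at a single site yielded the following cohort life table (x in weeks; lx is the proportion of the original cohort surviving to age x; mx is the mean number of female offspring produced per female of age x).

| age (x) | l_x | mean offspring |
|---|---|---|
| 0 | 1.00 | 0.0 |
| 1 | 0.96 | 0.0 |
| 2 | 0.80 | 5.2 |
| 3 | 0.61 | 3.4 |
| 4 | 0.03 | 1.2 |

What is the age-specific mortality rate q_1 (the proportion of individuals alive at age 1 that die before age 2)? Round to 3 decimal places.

0.167

q_1 = (l_1 − l_2) / l_1 = (0.96 − 0.8) / 0.96
     = 0.16 / 0.96 = 0.166667… → 0.167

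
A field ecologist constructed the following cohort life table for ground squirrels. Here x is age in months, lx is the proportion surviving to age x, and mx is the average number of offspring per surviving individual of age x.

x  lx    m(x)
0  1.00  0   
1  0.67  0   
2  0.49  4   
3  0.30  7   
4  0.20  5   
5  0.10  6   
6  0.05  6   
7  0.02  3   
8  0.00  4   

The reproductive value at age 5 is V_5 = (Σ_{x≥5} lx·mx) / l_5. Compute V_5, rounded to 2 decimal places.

lx·mx for x ≥ 5: 0.6, 0.3, 0.06, 0 → sum = 0.96
V_5 = 0.96 / l_5 = 0.96 / 0.1 = 9.6 → 9.60

9.60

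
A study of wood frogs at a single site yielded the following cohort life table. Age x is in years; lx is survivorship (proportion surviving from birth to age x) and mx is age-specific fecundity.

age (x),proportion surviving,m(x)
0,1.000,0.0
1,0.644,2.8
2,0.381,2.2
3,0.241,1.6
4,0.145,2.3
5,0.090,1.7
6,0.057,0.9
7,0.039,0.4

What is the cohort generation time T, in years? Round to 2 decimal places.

lx·mx: 0, 1.8032, 0.8382, 0.3856, 0.3335, 0.153, 0.0513, 0.0156 → R0 = 3.5804
x·lx·mx: 0, 1.8032, 1.6764, 1.1568, 1.334, 0.765, 0.3078, 0.1092 → Σ = 7.1524
T = 7.1524 / 3.5804 = 1.997654… → 2.00

2.00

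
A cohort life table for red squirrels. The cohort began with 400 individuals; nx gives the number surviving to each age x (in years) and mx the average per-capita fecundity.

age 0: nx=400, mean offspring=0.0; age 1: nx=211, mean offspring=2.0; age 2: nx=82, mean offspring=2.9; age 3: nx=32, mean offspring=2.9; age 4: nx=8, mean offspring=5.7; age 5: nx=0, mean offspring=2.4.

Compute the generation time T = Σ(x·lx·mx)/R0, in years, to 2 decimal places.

lx = nx/n0 = nx/400: 1, 0.5275, 0.205, 0.08, 0.02, 0
lx·mx: 0, 1.055, 0.5945, 0.232, 0.114, 0 → R0 = 1.9955
x·lx·mx: 0, 1.055, 1.189, 0.696, 0.456, 0 → Σ = 3.396
T = 3.396 / 1.9955 = 1.701829… → 1.70

1.70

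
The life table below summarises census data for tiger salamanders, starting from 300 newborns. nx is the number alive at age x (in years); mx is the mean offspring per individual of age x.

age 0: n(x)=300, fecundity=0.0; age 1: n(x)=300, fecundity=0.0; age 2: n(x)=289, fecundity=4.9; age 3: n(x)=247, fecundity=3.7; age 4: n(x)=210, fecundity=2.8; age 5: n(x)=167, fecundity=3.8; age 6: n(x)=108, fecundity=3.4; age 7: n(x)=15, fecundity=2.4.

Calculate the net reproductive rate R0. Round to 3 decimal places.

13.186

lx = nx/n0 = nx/300: 1, 1, 0.96333…, 0.82333…, 0.7, 0.55667…, 0.36, 0.05
lx·mx by age: 0, 0, 4.720333…, 3.046333…, 1.96, 2.115333…, 1.224, 0.12
R0 = Σ lx·mx = 13.186… → 13.186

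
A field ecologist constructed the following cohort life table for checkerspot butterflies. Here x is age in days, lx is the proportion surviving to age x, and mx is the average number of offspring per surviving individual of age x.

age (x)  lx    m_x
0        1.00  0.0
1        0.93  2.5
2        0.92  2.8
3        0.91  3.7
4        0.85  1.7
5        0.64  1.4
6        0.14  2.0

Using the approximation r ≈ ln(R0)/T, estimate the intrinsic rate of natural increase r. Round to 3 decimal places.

0.881

R0 = Σ lx·mx = 0 + 2.325 + 2.576 + 3.367 + 1.445 + 0.896 + 0.28 = 10.889
Σ x·lx·mx = 29.518; T = 29.518/10.889 = 2.71081…
r ≈ ln(R0)/T = ln(10.889)/2.71081… = 0.88083… → 0.881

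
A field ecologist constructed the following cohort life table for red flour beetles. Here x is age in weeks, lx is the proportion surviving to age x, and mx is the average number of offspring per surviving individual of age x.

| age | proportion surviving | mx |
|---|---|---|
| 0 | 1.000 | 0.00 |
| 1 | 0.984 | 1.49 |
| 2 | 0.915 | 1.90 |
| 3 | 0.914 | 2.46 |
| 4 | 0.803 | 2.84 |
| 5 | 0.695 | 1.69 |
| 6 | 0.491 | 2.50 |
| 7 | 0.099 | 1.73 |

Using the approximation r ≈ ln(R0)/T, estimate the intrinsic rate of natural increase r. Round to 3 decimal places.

R0 = Σ lx·mx = 0 + 1.46616 + 1.7385 + 2.24844 + 2.28052 + 1.17455 + 1.2275 + 0.17127 = 10.30694
Σ x·lx·mx = 35.2472; T = 35.2472/10.30694 = 3.41975…
r ≈ ln(R0)/T = ln(10.30694)/3.41975… = 0.68216… → 0.682

0.682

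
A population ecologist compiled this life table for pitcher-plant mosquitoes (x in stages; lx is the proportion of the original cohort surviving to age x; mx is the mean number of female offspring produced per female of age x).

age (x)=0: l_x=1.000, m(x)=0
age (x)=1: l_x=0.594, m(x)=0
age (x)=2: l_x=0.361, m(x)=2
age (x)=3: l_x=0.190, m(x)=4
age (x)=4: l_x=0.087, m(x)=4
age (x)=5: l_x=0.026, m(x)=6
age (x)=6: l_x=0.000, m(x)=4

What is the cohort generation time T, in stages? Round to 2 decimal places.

2.97

lx·mx: 0, 0, 0.722, 0.76, 0.348, 0.156, 0 → R0 = 1.986
x·lx·mx: 0, 0, 1.444, 2.28, 1.392, 0.78, 0 → Σ = 5.896
T = 5.896 / 1.986 = 2.968781… → 2.97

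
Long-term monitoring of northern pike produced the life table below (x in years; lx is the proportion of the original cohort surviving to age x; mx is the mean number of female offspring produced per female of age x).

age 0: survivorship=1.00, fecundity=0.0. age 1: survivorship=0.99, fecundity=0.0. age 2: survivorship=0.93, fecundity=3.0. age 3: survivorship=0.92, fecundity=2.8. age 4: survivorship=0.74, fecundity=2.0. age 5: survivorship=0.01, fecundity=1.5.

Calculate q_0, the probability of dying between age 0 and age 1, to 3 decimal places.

q_0 = (l_0 − l_1) / l_0 = (1 − 0.99) / 1
     = 0.01 / 1 = 0.01 → 0.010

0.010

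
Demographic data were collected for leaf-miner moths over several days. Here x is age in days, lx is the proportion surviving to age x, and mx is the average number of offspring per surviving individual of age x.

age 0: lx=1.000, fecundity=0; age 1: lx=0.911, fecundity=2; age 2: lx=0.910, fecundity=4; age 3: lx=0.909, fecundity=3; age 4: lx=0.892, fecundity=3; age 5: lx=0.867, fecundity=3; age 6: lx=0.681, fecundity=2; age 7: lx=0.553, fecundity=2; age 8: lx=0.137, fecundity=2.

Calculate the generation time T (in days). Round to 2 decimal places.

lx·mx: 0, 1.822, 3.64, 2.727, 2.676, 2.601, 1.362, 1.106, 0.274 → R0 = 16.208
x·lx·mx: 0, 1.822, 7.28, 8.181, 10.704, 13.005, 8.172, 7.742, 2.192 → Σ = 59.098
T = 59.098 / 16.208 = 3.646224… → 3.65

3.65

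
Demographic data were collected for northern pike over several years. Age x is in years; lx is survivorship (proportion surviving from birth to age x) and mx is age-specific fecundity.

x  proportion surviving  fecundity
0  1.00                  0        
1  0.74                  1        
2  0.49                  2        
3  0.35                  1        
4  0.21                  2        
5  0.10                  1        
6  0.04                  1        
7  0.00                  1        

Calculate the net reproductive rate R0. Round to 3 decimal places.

lx·mx by age: 0, 0.74, 0.98, 0.35, 0.42, 0.1, 0.04, 0
R0 = Σ lx·mx = 2.63 → 2.630

2.630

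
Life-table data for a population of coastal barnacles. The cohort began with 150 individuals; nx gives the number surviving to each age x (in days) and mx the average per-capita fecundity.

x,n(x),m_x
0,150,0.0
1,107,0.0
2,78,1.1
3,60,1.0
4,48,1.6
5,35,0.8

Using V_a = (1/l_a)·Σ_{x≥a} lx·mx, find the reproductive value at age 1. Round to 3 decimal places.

lx = nx/n0 = nx/150: 1, 0.71333…, 0.52, 0.4, 0.32, 0.23333…
lx·mx for x ≥ 1: 0, 0.572, 0.4, 0.512, 0.186667… → sum = 1.670667…
V_1 = 1.670667… / l_1 = 1.670667… / 0.713333… = 2.342056… → 2.342

2.342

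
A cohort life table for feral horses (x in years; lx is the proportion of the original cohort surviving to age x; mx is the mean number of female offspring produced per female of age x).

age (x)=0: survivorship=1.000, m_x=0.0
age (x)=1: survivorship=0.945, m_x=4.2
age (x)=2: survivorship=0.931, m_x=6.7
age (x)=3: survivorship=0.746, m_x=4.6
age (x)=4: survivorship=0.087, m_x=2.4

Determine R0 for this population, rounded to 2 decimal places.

13.85

lx·mx by age: 0, 3.969, 6.2377, 3.4316, 0.2088
R0 = Σ lx·mx = 13.8471 → 13.85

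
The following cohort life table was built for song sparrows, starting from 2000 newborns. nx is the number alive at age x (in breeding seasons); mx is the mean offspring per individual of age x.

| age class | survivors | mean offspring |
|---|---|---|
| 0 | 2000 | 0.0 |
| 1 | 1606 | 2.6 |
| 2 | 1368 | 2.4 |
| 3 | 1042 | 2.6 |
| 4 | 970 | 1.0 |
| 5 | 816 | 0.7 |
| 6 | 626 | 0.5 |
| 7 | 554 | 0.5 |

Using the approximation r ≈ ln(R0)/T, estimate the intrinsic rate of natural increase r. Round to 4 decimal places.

0.7593

lx = nx/n0 = nx/2000: 1, 0.803, 0.684, 0.521, 0.485, 0.408, 0.313, 0.277
R0 = Σ lx·mx = 0 + 2.0878 + 1.6416 + 1.3546 + 0.485 + 0.2856 + 0.1565 + 0.1385 = 6.1496
Σ x·lx·mx = 14.7113; T = 14.7113/6.1496 = 2.39224…
r ≈ ln(R0)/T = ln(6.1496)/2.39224… = 0.759284… → 0.7593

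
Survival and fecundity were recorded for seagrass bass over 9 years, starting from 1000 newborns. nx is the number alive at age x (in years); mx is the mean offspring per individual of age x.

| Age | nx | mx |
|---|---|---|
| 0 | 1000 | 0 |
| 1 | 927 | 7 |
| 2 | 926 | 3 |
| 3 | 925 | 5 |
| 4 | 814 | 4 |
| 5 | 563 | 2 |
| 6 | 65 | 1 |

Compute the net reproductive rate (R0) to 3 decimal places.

18.339

lx = nx/n0 = nx/1000: 1, 0.927, 0.926, 0.925, 0.814, 0.563, 0.065
lx·mx by age: 0, 6.489, 2.778, 4.625, 3.256, 1.126, 0.065
R0 = Σ lx·mx = 18.339 → 18.339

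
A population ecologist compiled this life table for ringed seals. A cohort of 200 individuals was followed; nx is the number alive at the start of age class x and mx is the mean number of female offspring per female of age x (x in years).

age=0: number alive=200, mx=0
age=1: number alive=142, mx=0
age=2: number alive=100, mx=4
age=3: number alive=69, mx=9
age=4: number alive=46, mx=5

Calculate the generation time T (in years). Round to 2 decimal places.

2.86

lx = nx/n0 = nx/200: 1, 0.71, 0.5, 0.345, 0.23
lx·mx: 0, 0, 2, 3.105, 1.15 → R0 = 6.255
x·lx·mx: 0, 0, 4, 9.315, 4.6 → Σ = 17.915
T = 17.915 / 6.255 = 2.864109… → 2.86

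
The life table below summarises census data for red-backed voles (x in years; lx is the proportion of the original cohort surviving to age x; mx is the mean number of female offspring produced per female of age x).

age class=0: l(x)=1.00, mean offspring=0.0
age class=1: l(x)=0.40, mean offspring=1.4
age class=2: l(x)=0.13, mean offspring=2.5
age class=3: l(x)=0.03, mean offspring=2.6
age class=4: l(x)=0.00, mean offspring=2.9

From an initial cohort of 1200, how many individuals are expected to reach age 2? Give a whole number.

Expected survivors = N0 · l_2 = 1200 × 0.13 = 156 → 156

156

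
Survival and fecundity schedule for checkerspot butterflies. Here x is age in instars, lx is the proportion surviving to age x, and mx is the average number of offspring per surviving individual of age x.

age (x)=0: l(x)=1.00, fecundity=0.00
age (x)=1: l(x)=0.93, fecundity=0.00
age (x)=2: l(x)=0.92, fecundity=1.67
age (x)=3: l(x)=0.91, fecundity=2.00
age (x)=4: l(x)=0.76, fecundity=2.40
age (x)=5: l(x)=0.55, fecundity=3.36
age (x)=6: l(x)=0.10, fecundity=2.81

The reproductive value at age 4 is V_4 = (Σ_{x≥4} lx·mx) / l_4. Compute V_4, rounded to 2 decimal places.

lx·mx for x ≥ 4: 1.824, 1.848, 0.281 → sum = 3.953
V_4 = 3.953 / l_4 = 3.953 / 0.76 = 5.201316… → 5.20

5.20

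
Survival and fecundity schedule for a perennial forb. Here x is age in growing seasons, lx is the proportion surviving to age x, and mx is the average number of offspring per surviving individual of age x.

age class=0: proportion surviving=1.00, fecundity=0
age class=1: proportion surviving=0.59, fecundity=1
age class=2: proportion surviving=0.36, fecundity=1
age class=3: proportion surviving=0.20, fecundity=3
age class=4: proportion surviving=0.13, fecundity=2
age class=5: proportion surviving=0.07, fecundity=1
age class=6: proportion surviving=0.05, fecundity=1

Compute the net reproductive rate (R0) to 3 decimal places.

1.930

lx·mx by age: 0, 0.59, 0.36, 0.6, 0.26, 0.07, 0.05
R0 = Σ lx·mx = 1.93 → 1.930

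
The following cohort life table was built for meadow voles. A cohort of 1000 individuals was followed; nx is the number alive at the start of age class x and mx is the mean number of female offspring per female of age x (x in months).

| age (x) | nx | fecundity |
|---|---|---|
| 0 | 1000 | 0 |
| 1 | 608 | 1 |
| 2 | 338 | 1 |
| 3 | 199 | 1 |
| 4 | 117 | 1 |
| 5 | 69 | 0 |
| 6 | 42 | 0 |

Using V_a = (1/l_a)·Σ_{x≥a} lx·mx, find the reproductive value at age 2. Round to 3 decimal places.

1.935

lx = nx/n0 = nx/1000: 1, 0.608, 0.338, 0.199, 0.117, 0.069, 0.042
lx·mx for x ≥ 2: 0.338, 0.199, 0.117, 0, 0 → sum = 0.654
V_2 = 0.654 / l_2 = 0.654 / 0.338 = 1.934911… → 1.935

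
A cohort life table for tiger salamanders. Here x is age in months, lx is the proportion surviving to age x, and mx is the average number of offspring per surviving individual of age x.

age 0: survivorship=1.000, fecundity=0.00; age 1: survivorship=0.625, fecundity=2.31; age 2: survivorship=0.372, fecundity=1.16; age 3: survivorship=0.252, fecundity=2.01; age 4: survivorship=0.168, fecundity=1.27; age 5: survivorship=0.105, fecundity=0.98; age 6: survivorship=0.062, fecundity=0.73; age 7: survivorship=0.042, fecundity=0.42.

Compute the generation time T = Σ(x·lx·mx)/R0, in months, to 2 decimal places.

2.02

lx·mx: 0, 1.44375, 0.43152, 0.50652, 0.21336, 0.1029, 0.04526, 0.01764 → R0 = 2.76095
x·lx·mx: 0, 1.44375, 0.86304, 1.51956, 0.85344, 0.5145, 0.27156, 0.12348 → Σ = 5.58933
T = 5.58933 / 2.76095 = 2.024423… → 2.02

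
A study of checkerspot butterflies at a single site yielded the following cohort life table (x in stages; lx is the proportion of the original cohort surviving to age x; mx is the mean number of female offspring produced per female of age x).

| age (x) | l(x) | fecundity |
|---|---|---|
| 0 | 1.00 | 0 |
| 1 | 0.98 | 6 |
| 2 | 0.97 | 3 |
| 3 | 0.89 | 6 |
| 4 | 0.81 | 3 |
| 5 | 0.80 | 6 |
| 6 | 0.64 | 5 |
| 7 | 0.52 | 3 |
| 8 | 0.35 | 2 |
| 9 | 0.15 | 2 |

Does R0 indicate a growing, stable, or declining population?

growing

R0 = Σ lx·mx = 0 + 5.88 + 2.91 + 5.34 + 2.43 + 4.8 + 3.2 + 1.56 + 0.7 + 0.3 = 27.12
R0 > 1, so the population is growing.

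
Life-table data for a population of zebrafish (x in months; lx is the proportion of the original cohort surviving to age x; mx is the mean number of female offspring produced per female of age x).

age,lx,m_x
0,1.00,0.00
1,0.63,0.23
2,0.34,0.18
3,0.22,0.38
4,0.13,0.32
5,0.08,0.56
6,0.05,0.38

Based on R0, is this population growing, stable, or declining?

declining

R0 = Σ lx·mx = 0 + 0.1449 + 0.0612 + 0.0836 + 0.0416 + 0.0448 + 0.019 = 0.3951
R0 < 1, so the population is declining.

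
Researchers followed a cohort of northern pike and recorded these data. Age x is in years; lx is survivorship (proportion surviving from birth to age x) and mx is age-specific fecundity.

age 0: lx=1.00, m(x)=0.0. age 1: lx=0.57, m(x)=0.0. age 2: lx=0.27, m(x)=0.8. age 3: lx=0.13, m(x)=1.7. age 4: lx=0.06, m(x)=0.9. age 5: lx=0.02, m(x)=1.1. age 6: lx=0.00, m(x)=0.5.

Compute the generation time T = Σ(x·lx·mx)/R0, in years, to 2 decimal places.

2.77

lx·mx: 0, 0, 0.216, 0.221, 0.054, 0.022, 0 → R0 = 0.513
x·lx·mx: 0, 0, 0.432, 0.663, 0.216, 0.11, 0 → Σ = 1.421
T = 1.421 / 0.513 = 2.769981… → 2.77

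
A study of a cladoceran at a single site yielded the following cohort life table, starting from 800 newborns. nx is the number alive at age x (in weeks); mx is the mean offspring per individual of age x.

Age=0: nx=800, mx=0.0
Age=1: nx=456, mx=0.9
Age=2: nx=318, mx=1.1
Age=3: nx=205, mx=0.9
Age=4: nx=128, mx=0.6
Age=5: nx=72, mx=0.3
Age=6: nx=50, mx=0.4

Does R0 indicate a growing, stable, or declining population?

growing

lx = nx/n0 = nx/800: 1, 0.57, 0.3975, 0.25625, 0.16, 0.09, 0.0625
R0 = Σ lx·mx = 0 + 0.513 + 0.43725 + 0.230625 + 0.096 + 0.027 + 0.025 = 1.328875
R0 > 1, so the population is growing.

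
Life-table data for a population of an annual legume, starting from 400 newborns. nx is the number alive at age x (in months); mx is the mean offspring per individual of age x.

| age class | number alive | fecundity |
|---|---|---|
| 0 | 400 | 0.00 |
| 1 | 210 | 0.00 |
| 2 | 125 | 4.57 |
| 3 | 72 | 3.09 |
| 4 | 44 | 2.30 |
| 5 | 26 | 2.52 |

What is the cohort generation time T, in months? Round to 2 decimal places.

2.65

lx = nx/n0 = nx/400: 1, 0.525, 0.3125, 0.18, 0.11, 0.065
lx·mx: 0, 0, 1.428125, 0.5562, 0.253, 0.1638 → R0 = 2.401125
x·lx·mx: 0, 0, 2.85625, 1.6686, 1.012, 0.819 → Σ = 6.35585
T = 6.35585 / 2.401125 = 2.64703… → 2.65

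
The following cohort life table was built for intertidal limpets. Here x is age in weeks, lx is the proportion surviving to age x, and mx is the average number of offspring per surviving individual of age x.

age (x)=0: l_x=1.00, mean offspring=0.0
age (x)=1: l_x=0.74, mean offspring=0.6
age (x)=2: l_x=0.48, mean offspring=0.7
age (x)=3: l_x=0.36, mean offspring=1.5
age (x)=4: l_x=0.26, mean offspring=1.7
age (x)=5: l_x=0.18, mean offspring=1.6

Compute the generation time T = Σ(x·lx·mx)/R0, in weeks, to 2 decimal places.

2.90

lx·mx: 0, 0.444, 0.336, 0.54, 0.442, 0.288 → R0 = 2.05
x·lx·mx: 0, 0.444, 0.672, 1.62, 1.768, 1.44 → Σ = 5.944
T = 5.944 / 2.05 = 2.899512… → 2.90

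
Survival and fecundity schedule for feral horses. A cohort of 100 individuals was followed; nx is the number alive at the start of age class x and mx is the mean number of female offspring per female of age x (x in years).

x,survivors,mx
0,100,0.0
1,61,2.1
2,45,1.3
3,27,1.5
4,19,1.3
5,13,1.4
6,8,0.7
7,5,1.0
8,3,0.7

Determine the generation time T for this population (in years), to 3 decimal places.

lx = nx/n0 = nx/100: 1, 0.61, 0.45, 0.27, 0.19, 0.13, 0.08, 0.05, 0.03
lx·mx: 0, 1.281, 0.585, 0.405, 0.247, 0.182, 0.056, 0.05, 0.021 → R0 = 2.827
x·lx·mx: 0, 1.281, 1.17, 1.215, 0.988, 0.91, 0.336, 0.35, 0.168 → Σ = 6.418
T = 6.418 / 2.827 = 2.270251… → 2.270

2.270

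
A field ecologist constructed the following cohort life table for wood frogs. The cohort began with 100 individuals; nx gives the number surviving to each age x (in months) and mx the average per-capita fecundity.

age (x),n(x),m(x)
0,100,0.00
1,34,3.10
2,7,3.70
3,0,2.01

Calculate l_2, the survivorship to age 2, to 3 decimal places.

0.070

l_2 = n_2/n_0 = 7/100 = 0.07 → 0.070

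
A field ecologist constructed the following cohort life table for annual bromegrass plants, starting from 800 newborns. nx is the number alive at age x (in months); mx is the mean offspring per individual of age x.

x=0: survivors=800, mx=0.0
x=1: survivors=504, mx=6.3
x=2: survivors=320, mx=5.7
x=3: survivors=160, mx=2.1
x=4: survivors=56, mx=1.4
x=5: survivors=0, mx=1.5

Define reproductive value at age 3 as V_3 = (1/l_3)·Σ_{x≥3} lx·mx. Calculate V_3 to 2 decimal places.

lx = nx/n0 = nx/800: 1, 0.63, 0.4, 0.2, 0.07, 0
lx·mx for x ≥ 3: 0.42, 0.098, 0 → sum = 0.518
V_3 = 0.518 / l_3 = 0.518 / 0.2 = 2.59 → 2.59

2.59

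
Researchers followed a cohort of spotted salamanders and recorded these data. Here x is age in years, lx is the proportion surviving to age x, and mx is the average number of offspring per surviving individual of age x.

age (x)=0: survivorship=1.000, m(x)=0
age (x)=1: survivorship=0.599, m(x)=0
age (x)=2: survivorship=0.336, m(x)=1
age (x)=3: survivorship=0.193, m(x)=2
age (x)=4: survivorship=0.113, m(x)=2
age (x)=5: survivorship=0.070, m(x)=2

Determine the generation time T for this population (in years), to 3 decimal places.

3.156

lx·mx: 0, 0, 0.336, 0.386, 0.226, 0.14 → R0 = 1.088
x·lx·mx: 0, 0, 0.672, 1.158, 0.904, 0.7 → Σ = 3.434
T = 3.434 / 1.088 = 3.15625 → 3.156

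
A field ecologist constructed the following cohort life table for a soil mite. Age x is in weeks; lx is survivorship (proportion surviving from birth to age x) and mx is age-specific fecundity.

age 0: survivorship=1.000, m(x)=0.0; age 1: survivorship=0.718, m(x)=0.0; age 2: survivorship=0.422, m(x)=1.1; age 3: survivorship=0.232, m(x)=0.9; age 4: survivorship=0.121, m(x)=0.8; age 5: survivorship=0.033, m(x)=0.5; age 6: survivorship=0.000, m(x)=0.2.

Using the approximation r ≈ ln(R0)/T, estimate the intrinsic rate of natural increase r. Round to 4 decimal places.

R0 = Σ lx·mx = 0 + 0 + 0.4642 + 0.2088 + 0.0968 + 0.0165 + 0 = 0.7863
Σ x·lx·mx = 2.0245; T = 2.0245/0.7863 = 2.57472…
r ≈ ln(R0)/T = ln(0.7863)/2.57472… = -0.093376… → -0.0934

-0.0934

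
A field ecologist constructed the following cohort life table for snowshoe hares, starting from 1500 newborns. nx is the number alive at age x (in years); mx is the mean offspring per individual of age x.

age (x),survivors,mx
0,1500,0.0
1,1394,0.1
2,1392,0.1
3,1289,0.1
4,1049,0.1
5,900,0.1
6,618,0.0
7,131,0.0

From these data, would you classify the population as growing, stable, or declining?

declining

lx = nx/n0 = nx/1500: 1, 0.92933…, 0.928, 0.85933…, 0.69933…, 0.6, 0.412, 0.08733…
R0 = Σ lx·mx = 0 + 0.092933… + 0.0928 + 0.085933… + 0.069933… + 0.06 + 0 + 0 = 0.4016…
R0 < 1, so the population is declining.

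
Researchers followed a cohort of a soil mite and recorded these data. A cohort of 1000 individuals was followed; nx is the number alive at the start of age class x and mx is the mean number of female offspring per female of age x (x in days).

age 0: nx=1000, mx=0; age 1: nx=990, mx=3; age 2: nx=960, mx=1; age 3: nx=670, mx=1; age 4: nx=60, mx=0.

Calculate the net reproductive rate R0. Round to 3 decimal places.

lx = nx/n0 = nx/1000: 1, 0.99, 0.96, 0.67, 0.06
lx·mx by age: 0, 2.97, 0.96, 0.67, 0
R0 = Σ lx·mx = 4.6 → 4.600

4.600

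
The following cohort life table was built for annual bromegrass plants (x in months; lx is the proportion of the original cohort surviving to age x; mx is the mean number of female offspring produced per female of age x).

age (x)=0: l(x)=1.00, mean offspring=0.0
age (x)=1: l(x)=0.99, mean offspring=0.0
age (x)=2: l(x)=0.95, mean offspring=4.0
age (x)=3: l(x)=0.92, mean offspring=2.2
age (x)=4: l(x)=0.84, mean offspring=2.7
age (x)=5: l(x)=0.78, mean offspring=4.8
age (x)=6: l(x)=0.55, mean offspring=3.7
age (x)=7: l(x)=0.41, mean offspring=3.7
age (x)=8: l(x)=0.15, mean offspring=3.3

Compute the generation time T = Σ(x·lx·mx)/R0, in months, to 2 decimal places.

lx·mx: 0, 0, 3.8, 2.024, 2.268, 3.744, 2.035, 1.517, 0.495 → R0 = 15.883
x·lx·mx: 0, 0, 7.6, 6.072, 9.072, 18.72, 12.21, 10.619, 3.96 → Σ = 68.253
T = 68.253 / 15.883 = 4.297236… → 4.30

4.30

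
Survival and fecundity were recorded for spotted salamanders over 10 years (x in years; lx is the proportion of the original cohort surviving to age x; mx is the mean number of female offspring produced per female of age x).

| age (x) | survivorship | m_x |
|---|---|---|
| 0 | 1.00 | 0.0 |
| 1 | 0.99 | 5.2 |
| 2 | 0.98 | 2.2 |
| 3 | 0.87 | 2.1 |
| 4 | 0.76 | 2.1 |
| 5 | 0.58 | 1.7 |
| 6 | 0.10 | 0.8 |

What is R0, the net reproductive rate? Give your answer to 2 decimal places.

lx·mx by age: 0, 5.148, 2.156, 1.827, 1.596, 0.986, 0.08
R0 = Σ lx·mx = 11.793 → 11.79

11.79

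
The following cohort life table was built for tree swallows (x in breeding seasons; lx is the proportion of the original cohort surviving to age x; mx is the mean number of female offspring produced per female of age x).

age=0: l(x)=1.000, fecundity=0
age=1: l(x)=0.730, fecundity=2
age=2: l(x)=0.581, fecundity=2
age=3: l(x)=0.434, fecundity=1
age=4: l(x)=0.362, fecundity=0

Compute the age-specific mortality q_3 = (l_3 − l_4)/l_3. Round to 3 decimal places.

q_3 = (l_3 − l_4) / l_3 = (0.434 − 0.362) / 0.434
     = 0.072 / 0.434 = 0.165899… → 0.166

0.166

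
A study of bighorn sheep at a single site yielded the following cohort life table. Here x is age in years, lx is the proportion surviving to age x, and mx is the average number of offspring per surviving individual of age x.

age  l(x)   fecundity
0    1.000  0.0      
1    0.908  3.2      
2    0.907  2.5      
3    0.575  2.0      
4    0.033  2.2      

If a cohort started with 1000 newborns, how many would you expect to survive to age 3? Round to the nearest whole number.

575

Expected survivors = N0 · l_3 = 1000 × 0.575 = 575 → 575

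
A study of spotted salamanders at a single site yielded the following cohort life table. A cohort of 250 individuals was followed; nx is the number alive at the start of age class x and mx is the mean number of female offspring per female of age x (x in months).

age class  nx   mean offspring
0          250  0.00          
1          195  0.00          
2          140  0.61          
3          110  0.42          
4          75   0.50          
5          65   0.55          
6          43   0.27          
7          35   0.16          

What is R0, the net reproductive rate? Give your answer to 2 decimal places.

lx = nx/n0 = nx/250: 1, 0.78, 0.56, 0.44, 0.3, 0.26, 0.172, 0.14
lx·mx by age: 0, 0, 0.3416, 0.1848, 0.15, 0.143, 0.04644, 0.0224
R0 = Σ lx·mx = 0.88824 → 0.89

0.89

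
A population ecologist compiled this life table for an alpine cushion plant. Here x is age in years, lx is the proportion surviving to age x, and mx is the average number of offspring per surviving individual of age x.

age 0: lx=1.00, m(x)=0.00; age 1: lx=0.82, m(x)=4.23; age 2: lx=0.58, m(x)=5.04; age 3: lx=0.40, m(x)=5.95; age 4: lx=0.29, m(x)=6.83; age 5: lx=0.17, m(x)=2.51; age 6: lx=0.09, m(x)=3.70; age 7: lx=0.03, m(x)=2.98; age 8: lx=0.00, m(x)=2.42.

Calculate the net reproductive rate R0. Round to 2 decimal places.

11.60

lx·mx by age: 0, 3.4686, 2.9232, 2.38, 1.9807, 0.4267, 0.333, 0.0894, 0
R0 = Σ lx·mx = 11.6016 → 11.60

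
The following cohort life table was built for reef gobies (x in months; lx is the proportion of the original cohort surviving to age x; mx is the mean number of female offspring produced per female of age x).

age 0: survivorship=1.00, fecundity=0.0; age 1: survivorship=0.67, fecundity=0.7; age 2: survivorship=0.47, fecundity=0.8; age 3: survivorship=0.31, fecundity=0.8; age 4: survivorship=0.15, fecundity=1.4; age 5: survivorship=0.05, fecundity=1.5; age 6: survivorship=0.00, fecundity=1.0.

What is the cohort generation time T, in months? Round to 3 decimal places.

2.308

lx·mx: 0, 0.469, 0.376, 0.248, 0.21, 0.075, 0 → R0 = 1.378
x·lx·mx: 0, 0.469, 0.752, 0.744, 0.84, 0.375, 0 → Σ = 3.18
T = 3.18 / 1.378 = 2.307692… → 2.308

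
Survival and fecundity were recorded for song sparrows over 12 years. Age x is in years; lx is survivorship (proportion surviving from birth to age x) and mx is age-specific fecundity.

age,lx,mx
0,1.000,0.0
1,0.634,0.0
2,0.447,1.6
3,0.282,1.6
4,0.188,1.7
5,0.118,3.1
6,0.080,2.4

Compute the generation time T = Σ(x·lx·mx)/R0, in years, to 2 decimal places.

lx·mx: 0, 0, 0.7152, 0.4512, 0.3196, 0.3658, 0.192 → R0 = 2.0438
x·lx·mx: 0, 0, 1.4304, 1.3536, 1.2784, 1.829, 1.152 → Σ = 7.0434
T = 7.0434 / 2.0438 = 3.446228… → 3.45

3.45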